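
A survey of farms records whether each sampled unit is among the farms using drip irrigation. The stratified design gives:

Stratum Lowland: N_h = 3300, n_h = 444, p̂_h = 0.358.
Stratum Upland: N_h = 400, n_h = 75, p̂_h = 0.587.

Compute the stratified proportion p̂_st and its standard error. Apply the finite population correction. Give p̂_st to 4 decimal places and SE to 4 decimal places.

p̂_st ≈ 0.3828, SE ≈ 0.0197

N = 3700; stratum weights W_h = N_h/N.
p̂_st = Σ W_h p̂_h = (3300·0.358 + 400·0.587)/3700 = 0.38276
V̂(p̂_st) = Σ W_h² (1 − n_h/N_h) p̂_h(1−p̂_h)/(n_h−1):
  stratum Lowland: (3300/3700)²·(1 − 444/3300)·0.358·0.642/443 = 0.000357177
  stratum Upland: (400/3700)²·(1 − 75/400)·0.587·0.413/74 = 3.11097e-05
V̂(p̂_st) = 0.000388286; SE = √V̂ = 0.019705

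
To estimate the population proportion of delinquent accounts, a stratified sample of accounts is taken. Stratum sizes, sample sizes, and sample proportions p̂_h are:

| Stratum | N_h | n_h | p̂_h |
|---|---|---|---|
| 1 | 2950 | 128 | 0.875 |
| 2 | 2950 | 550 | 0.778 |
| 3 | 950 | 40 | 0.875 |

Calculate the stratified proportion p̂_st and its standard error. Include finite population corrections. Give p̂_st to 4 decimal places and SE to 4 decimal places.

p̂_st ≈ 0.8332, SE ≈ 0.0159

N = 6850; stratum weights W_h = N_h/N.
p̂_st = Σ W_h p̂_h = (2950·0.875 + 2950·0.778 + 950·0.875)/6850 = 0.83323
V̂(p̂_st) = Σ W_h² (1 − n_h/N_h) p̂_h(1−p̂_h)/(n_h−1):
  stratum 1: (2950/6850)²·(1 − 128/2950)·0.875·0.125/127 = 0.000152796
  stratum 2: (2950/6850)²·(1 − 550/2950)·0.778·0.222/549 = 4.74692e-05
  stratum 3: (950/6850)²·(1 − 40/950)·0.875·0.125/39 = 5.16699e-05
V̂(p̂_st) = 0.000251935; SE = √V̂ = 0.0158725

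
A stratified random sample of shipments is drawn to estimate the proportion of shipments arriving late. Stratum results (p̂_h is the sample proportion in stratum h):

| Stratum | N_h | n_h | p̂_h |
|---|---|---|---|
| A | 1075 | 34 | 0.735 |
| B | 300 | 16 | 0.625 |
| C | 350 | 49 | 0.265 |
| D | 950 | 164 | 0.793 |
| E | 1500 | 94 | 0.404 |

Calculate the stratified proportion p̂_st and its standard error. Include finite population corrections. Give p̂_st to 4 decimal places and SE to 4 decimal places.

p̂_st ≈ 0.5820, SE ≈ 0.0289

N = 4175; stratum weights W_h = N_h/N.
p̂_st = Σ W_h p̂_h = (1075·0.735 + 300·0.625 + 350·0.265 + 950·0.793 + 1500·0.404)/4175 = 0.58197
V̂(p̂_st) = Σ W_h² (1 − n_h/N_h) p̂_h(1−p̂_h)/(n_h−1):
  stratum A: (1075/4175)²·(1 − 34/1075)·0.735·0.265/33 = 0.000378936
  stratum B: (300/4175)²·(1 − 16/300)·0.625·0.375/15 = 7.63742e-05
  stratum C: (350/4175)²·(1 − 49/350)·0.265·0.735/48 = 2.45253e-05
  stratum D: (950/4175)²·(1 − 164/950)·0.793·0.207/163 = 4.31409e-05
  stratum E: (1500/4175)²·(1 − 94/1500)·0.404·0.596/93 = 0.000313262
V̂(p̂_st) = 0.000836238; SE = √V̂ = 0.0289178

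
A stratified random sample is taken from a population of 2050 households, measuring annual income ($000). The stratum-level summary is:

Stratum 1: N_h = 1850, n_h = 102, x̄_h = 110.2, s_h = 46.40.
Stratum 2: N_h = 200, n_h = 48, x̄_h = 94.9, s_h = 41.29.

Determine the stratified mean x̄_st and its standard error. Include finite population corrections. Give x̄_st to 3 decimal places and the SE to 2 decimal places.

x̄_st = Σ W_h x̄_h = (1850·110.2 + 200·94.9)/2050 = 108.70732
V̂(x̄_st) = Σ W_h² (1 − n_h/N_h) s_h²/n_h, with W_h = N_h/N and N = 2050:
  stratum 1: (1850/2050)²·(1 − 102/1850)·46.40²/102 = 16.2421
  stratum 2: (200/2050)²·(1 − 48/200)·41.29²/48 = 0.25693
V̂(x̄_st) = 16.499
SE(x̄_st) = √16.499 = 4.0619

x̄_st ≈ 108.707, SE ≈ 4.06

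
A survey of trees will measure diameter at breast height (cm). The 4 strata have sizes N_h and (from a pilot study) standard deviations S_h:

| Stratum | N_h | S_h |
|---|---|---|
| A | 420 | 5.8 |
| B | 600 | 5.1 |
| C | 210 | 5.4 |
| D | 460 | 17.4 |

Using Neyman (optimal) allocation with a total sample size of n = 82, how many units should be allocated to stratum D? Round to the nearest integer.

Neyman allocation: n_h = n · N_h S_h / Σ N_i S_i, with n = 82.
  stratum A: N_h·S_h = 420·5.8 = 2436.00
  stratum B: N_h·S_h = 600·5.1 = 3060.00
  stratum C: N_h·S_h = 210·5.4 = 1134.00
  stratum D: N_h·S_h = 460·17.4 = 8004.00
Σ N_h S_h = 14634.00
n for stratum D = 82·8004.00/14634.00 = 44.850 → 45

45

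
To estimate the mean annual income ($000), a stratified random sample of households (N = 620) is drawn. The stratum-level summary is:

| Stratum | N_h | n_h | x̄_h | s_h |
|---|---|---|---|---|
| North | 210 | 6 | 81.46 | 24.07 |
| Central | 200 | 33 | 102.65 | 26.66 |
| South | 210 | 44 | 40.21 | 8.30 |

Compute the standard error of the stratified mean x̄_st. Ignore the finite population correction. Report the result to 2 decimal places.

V̂(x̄_st) = Σ W_h² s_h²/n_h, with W_h = N_h/N and N = 620:
  stratum North: (210/620)²·24.07²/6 = 11.0779
  stratum Central: (200/620)²·26.66²/33 = 2.24121
  stratum South: (210/620)²·8.30²/44 = 0.179622
V̂(x̄_st) = 13.4987
SE(x̄_st) = √13.4987 = 3.67406

SE(x̄_st) ≈ 3.67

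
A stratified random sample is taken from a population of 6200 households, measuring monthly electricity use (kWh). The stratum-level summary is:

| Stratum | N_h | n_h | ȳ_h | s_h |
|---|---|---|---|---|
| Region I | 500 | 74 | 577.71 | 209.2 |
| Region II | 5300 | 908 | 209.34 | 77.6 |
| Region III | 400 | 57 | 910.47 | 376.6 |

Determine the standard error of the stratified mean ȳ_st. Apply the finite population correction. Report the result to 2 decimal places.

V̂(ȳ_st) = Σ W_h² (1 − n_h/N_h) s_h²/n_h, with W_h = N_h/N and N = 6200:
  stratum Region I: (500/6200)²·(1 − 74/500)·209.2²/74 = 3.27709
  stratum Region II: (5300/6200)²·(1 − 908/5300)·77.6²/908 = 4.01599
  stratum Region III: (400/6200)²·(1 − 57/400)·376.6²/57 = 8.88089
V̂(ȳ_st) = 16.174
SE(ȳ_st) = √16.174 = 4.02169

SE(ȳ_st) ≈ 4.02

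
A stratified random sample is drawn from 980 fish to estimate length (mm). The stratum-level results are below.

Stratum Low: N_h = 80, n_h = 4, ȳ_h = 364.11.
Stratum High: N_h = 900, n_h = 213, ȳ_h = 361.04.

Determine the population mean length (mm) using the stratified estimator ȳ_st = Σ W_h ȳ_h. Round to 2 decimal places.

ȳ_st ≈ 361.29

N = Σ N_h = 980. Stratum weights W_h = N_h/N.
ȳ_st = (80·364.11 + 900·361.04) / 980 = 361.2906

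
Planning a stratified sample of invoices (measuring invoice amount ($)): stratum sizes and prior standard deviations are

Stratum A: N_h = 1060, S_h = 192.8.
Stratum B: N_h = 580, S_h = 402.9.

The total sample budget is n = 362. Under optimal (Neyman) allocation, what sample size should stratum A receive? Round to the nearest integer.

Neyman allocation: n_h = n · N_h S_h / Σ N_i S_i, with n = 362.
  stratum A: N_h·S_h = 1060·192.8 = 204368.00
  stratum B: N_h·S_h = 580·402.9 = 233682.00
Σ N_h S_h = 438050.00
n for stratum A = 362·204368.00/438050.00 = 168.888 → 169

169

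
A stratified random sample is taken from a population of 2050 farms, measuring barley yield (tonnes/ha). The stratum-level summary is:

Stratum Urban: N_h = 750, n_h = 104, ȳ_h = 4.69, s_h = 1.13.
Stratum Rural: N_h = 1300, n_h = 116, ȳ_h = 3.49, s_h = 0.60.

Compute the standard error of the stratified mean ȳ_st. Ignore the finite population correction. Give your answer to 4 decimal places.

V̂(ȳ_st) = Σ W_h² s_h²/n_h, with W_h = N_h/N and N = 2050:
  stratum Urban: (750/2050)²·1.13²/104 = 0.00164338
  stratum Rural: (1300/2050)²·0.60²/116 = 0.00124803
V̂(ȳ_st) = 0.00289141
SE(ȳ_st) = √0.00289141 = 0.0537718

SE(ȳ_st) ≈ 0.0538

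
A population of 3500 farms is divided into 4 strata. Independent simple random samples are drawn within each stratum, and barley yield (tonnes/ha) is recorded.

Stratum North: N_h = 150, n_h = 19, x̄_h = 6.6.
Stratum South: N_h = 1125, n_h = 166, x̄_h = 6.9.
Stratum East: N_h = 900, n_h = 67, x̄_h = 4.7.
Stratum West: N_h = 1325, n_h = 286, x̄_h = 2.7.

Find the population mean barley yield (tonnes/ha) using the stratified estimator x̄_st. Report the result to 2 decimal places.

N = Σ N_h = 3500. Stratum weights W_h = N_h/N.
x̄_st = (150·6.6 + 1125·6.9 + 900·4.7 + 1325·2.7) / 3500 = 4.7314

x̄_st ≈ 4.73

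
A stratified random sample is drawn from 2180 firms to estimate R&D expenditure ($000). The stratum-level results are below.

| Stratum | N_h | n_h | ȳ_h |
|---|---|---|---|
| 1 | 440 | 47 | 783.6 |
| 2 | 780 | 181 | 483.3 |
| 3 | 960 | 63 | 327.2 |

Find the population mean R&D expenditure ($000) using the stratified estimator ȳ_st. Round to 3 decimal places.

ȳ_st ≈ 475.170

N = Σ N_h = 2180. Stratum weights W_h = N_h/N.
ȳ_st = (440·783.6 + 780·483.3 + 960·327.2) / 2180 = 475.16972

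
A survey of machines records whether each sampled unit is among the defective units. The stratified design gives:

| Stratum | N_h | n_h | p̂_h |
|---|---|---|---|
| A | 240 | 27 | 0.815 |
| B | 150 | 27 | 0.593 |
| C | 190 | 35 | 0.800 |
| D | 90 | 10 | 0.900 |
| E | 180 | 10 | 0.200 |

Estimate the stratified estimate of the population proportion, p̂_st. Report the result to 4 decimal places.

p̂_st ≈ 0.6512

N = 850; stratum weights W_h = N_h/N.
p̂_st = Σ W_h p̂_h = (240·0.815 + 150·0.593 + 190·0.800 + 90·0.900 + 180·0.200)/850 = 0.65124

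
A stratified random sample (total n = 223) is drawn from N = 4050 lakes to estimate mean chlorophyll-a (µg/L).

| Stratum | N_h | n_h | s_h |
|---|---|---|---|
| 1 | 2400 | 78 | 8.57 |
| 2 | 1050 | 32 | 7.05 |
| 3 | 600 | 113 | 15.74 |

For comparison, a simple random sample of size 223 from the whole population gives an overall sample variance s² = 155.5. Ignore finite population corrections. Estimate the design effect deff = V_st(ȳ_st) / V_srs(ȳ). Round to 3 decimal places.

V̂(ȳ_st) = Σ W_h² s_h²/n_h, with W_h = N_h/N and N = 4050:
  stratum 1: (2400/4050)²·8.57²/78 = 0.330658
  stratum 2: (1050/4050)²·7.05²/32 = 0.104399
  stratum 3: (600/4050)²·15.74²/113 = 0.0481198
V_st = 0.483177
V_srs = s²/n = 155.5/223 = 0.697309
deff = V_st / V_srs = 0.483177/0.697309 = 0.6929

deff ≈ 0.693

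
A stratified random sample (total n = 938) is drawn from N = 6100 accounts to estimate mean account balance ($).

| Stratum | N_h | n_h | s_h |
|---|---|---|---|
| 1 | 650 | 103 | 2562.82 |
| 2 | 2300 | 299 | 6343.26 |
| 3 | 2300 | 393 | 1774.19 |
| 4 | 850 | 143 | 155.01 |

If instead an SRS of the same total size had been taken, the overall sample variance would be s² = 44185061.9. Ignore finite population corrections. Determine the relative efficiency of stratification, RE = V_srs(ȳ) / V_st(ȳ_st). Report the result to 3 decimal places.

RE ≈ 2.243

V̂(ȳ_st) = Σ W_h² s_h²/n_h, with W_h = N_h/N and N = 6100:
  stratum 1: (650/6100)²·2562.82²/103 = 724.046
  stratum 2: (2300/6100)²·6343.26²/299 = 19131.5
  stratum 3: (2300/6100)²·1774.19²/393 = 1138.69
  stratum 4: (850/6100)²·155.01²/143 = 3.26258
V_st = 20997.5
V_srs = s²/n = 44185061.9/938 = 47105.6
Relative efficiency = V_srs / V_st = 47105.6/20997.5 = 2.2434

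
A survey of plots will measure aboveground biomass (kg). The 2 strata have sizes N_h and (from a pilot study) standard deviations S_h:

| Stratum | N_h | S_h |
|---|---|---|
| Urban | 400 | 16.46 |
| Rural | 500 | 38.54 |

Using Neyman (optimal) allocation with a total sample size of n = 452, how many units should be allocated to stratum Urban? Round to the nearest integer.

115

Neyman allocation: n_h = n · N_h S_h / Σ N_i S_i, with n = 452.
  stratum Urban: N_h·S_h = 400·16.46 = 6584.00
  stratum Rural: N_h·S_h = 500·38.54 = 19270.00
Σ N_h S_h = 25854.00
n for stratum Urban = 452·6584.00/25854.00 = 115.107 → 115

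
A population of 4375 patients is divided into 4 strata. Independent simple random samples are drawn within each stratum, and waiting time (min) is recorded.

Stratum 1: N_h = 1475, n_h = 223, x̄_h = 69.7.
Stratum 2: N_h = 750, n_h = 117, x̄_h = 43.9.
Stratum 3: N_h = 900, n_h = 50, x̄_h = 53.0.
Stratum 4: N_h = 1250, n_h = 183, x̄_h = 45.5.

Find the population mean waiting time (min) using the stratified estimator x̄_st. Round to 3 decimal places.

N = Σ N_h = 4375. Stratum weights W_h = N_h/N.
x̄_st = (1475·69.7 + 750·43.9 + 900·53.0 + 1250·45.5) / 4375 = 54.92743

x̄_st ≈ 54.927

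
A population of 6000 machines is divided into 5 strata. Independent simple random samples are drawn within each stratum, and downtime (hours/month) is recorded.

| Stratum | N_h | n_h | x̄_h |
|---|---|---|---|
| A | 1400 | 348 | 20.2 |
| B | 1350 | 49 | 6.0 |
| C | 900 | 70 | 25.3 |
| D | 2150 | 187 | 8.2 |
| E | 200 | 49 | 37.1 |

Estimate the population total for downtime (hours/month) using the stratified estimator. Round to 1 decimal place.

τ̂_st = Σ N_h x̄_h = 1400·20.2 + 1350·6.0 + 900·25.3 + 2150·8.2 + 200·37.1 = 84200.0

τ̂_st ≈ 84200.0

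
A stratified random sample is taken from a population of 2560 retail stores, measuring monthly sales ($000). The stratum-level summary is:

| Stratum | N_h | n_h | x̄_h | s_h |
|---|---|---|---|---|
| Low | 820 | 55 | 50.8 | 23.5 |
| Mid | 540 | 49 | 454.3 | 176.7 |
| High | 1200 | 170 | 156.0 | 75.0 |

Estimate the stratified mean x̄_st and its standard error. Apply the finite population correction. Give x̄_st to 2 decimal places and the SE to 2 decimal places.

x̄_st ≈ 185.23, SE ≈ 5.74

x̄_st = Σ W_h x̄_h = (820·50.8 + 540·454.3 + 1200·156.0)/2560 = 185.22578
V̂(x̄_st) = Σ W_h² (1 − n_h/N_h) s_h²/n_h, with W_h = N_h/N and N = 2560:
  stratum Low: (820/2560)²·(1 − 55/820)·23.5²/55 = 0.9611
  stratum Mid: (540/2560)²·(1 − 49/540)·176.7²/49 = 25.7794
  stratum High: (1200/2560)²·(1 − 170/1200)·75.0²/170 = 6.2404
V̂(x̄_st) = 32.9809
SE(x̄_st) = √32.9809 = 5.7429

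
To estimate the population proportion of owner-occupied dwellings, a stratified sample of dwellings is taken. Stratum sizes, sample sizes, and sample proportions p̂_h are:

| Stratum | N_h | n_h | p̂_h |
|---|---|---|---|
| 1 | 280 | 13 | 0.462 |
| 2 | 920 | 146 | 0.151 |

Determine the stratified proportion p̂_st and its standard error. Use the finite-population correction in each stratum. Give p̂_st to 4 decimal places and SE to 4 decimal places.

p̂_st ≈ 0.2236, SE ≈ 0.0389

N = 1200; stratum weights W_h = N_h/N.
p̂_st = Σ W_h p̂_h = (280·0.462 + 920·0.151)/1200 = 0.22357
V̂(p̂_st) = Σ W_h² (1 − n_h/N_h) p̂_h(1−p̂_h)/(n_h−1):
  stratum 1: (280/1200)²·(1 − 13/280)·0.462·0.538/12 = 0.00107535
  stratum 2: (920/1200)²·(1 − 146/920)·0.151·0.849/145 = 0.000437203
V̂(p̂_st) = 0.00151255; SE = √V̂ = 0.0388916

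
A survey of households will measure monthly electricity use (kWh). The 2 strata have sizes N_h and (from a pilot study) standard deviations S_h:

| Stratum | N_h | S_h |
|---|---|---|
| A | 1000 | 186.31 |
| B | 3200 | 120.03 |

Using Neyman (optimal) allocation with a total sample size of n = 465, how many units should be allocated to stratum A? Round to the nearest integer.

152

Neyman allocation: n_h = n · N_h S_h / Σ N_i S_i, with n = 465.
  stratum A: N_h·S_h = 1000·186.31 = 186310.00
  stratum B: N_h·S_h = 3200·120.03 = 384096.00
Σ N_h S_h = 570406.00
n for stratum A = 465·186310.00/570406.00 = 151.882 → 152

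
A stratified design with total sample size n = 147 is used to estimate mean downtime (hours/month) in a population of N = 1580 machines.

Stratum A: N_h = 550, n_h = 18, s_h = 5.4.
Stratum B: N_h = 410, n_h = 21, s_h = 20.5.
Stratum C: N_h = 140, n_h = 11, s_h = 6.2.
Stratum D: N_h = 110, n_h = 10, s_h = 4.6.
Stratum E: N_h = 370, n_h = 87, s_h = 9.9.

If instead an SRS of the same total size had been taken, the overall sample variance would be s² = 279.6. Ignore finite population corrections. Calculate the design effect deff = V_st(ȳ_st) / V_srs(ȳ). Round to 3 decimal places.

deff ≈ 0.864

V̂(ȳ_st) = Σ W_h² s_h²/n_h, with W_h = N_h/N and N = 1580:
  stratum A: (550/1580)²·5.4²/18 = 0.196303
  stratum B: (410/1580)²·20.5²/21 = 1.34754
  stratum C: (140/1580)²·6.2²/11 = 0.0274367
  stratum D: (110/1580)²·4.6²/10 = 0.0102562
  stratum E: (370/1580)²·9.9²/87 = 0.0617789
V_st = 1.64332
V_srs = s²/n = 279.6/147 = 1.90204
deff = V_st / V_srs = 1.64332/1.90204 = 0.8640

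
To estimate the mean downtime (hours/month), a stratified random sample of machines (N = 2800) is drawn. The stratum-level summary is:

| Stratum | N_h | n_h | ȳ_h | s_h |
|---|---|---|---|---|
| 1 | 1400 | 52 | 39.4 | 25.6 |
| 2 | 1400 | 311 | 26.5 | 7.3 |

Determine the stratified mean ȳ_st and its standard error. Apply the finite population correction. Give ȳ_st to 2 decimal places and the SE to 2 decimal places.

ȳ_st = Σ W_h ȳ_h = (1400·39.4 + 1400·26.5)/2800 = 32.95000
V̂(ȳ_st) = Σ W_h² (1 − n_h/N_h) s_h²/n_h, with W_h = N_h/N and N = 2800:
  stratum 1: (1400/2800)²·(1 − 52/1400)·25.6²/52 = 3.03374
  stratum 2: (1400/2800)²·(1 − 311/1400)·7.3²/311 = 0.0333215
V̂(ȳ_st) = 3.06706
SE(ȳ_st) = √3.06706 = 1.7513

ȳ_st ≈ 32.95, SE ≈ 1.75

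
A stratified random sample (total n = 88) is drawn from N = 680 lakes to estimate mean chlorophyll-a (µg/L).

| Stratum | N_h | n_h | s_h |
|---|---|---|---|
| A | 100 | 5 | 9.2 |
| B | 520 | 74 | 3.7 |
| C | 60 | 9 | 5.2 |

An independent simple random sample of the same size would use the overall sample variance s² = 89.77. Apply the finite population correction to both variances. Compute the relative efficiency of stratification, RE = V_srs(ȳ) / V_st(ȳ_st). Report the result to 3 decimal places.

V̂(ȳ_st) = Σ W_h² (1 − n_h/N_h) s_h²/n_h, with W_h = N_h/N and N = 680:
  stratum A: (100/680)²·(1 − 5/100)·9.2²/5 = 0.347785
  stratum B: (520/680)²·(1 − 74/520)·3.7²/74 = 0.0927881
  stratum C: (60/680)²·(1 − 9/60)·5.2²/9 = 0.0198824
V_st = 0.460456
V_srs = (1 − 88/680)·89.77/88 = 0.888099
Relative efficiency = V_srs / V_st = 0.888099/0.460456 = 1.9287

RE ≈ 1.929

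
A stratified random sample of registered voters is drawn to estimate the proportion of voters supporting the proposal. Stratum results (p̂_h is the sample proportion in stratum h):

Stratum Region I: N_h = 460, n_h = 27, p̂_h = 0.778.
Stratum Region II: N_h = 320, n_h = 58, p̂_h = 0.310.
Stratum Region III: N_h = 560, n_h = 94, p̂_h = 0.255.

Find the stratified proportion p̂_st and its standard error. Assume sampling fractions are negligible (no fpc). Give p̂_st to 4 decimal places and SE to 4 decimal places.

N = 1340; stratum weights W_h = N_h/N.
p̂_st = Σ W_h p̂_h = (460·0.778 + 320·0.310 + 560·0.255)/1340 = 0.44767
V̂(p̂_st) = Σ W_h² p̂_h(1−p̂_h)/(n_h−1):
  stratum Region I: (460/1340)²·0.778·0.222/26 = 0.000782826
  stratum Region II: (320/1340)²·0.310·0.690/57 = 0.000214006
  stratum Region III: (560/1340)²·0.255·0.745/93 = 0.000356763
V̂(p̂_st) = 0.0013536; SE = √V̂ = 0.0367912

p̂_st ≈ 0.4477, SE ≈ 0.0368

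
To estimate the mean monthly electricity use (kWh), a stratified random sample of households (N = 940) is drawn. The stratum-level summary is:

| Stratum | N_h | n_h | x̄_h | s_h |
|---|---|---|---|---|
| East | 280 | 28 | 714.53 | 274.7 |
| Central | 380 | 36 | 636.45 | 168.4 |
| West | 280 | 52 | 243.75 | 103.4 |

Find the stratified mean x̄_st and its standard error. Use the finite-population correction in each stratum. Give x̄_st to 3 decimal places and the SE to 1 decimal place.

x̄_st ≈ 542.733, SE ≈ 18.6

x̄_st = Σ W_h x̄_h = (280·714.53 + 380·636.45 + 280·243.75)/940 = 542.73340
V̂(x̄_st) = Σ W_h² (1 − n_h/N_h) s_h²/n_h, with W_h = N_h/N and N = 940:
  stratum East: (280/940)²·(1 − 28/280)·274.7²/28 = 215.21
  stratum Central: (380/940)²·(1 − 36/380)·168.4²/36 = 116.538
  stratum West: (280/940)²·(1 − 52/280)·103.4²/52 = 14.8551
V̂(x̄_st) = 346.603
SE(x̄_st) = √346.603 = 18.6173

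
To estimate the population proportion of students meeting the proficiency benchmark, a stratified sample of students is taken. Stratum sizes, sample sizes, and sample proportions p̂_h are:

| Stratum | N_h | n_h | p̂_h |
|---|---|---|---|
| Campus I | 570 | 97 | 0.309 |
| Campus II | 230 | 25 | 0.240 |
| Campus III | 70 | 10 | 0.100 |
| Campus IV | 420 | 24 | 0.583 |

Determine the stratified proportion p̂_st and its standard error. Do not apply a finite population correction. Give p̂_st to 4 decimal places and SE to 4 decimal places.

p̂_st ≈ 0.3746, SE ≈ 0.0427

N = 1290; stratum weights W_h = N_h/N.
p̂_st = Σ W_h p̂_h = (570·0.309 + 230·0.240 + 70·0.100 + 420·0.583)/1290 = 0.37457
V̂(p̂_st) = Σ W_h² p̂_h(1−p̂_h)/(n_h−1):
  stratum Campus I: (570/1290)²·0.309·0.691/96 = 0.000434246
  stratum Campus II: (230/1290)²·0.240·0.760/24 = 0.000241596
  stratum Campus III: (70/1290)²·0.100·0.900/9 = 2.94453e-05
  stratum Campus IV: (420/1290)²·0.583·0.417/23 = 0.00112046
V̂(p̂_st) = 0.00182575; SE = √V̂ = 0.0427287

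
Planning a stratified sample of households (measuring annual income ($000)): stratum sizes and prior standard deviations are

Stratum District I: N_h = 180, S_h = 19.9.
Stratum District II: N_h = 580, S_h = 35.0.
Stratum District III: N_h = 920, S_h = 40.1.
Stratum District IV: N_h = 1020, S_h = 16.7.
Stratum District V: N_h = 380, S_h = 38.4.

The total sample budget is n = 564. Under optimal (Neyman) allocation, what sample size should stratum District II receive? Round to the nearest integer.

124

Neyman allocation: n_h = n · N_h S_h / Σ N_i S_i, with n = 564.
  stratum District I: N_h·S_h = 180·19.9 = 3582.00
  stratum District II: N_h·S_h = 580·35.0 = 20300.00
  stratum District III: N_h·S_h = 920·40.1 = 36892.00
  stratum District IV: N_h·S_h = 1020·16.7 = 17034.00
  stratum District V: N_h·S_h = 380·38.4 = 14592.00
Σ N_h S_h = 92400.00
n for stratum District II = 564·20300.00/92400.00 = 123.909 → 124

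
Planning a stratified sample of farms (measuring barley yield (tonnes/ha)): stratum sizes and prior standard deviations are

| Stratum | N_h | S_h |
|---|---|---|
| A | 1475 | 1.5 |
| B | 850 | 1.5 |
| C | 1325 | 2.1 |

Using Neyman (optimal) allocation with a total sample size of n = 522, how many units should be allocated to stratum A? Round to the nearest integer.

184

Neyman allocation: n_h = n · N_h S_h / Σ N_i S_i, with n = 522.
  stratum A: N_h·S_h = 1475·1.5 = 2212.50
  stratum B: N_h·S_h = 850·1.5 = 1275.00
  stratum C: N_h·S_h = 1325·2.1 = 2782.50
Σ N_h S_h = 6270.00
n for stratum A = 522·2212.50/6270.00 = 184.199 → 184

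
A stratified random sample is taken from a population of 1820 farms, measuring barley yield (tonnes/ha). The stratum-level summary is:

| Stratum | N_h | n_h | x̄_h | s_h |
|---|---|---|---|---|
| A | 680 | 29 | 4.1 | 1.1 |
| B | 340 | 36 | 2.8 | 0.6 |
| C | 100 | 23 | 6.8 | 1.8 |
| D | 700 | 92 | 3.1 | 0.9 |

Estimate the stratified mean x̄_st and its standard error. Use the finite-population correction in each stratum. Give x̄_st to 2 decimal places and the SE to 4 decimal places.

x̄_st ≈ 3.62, SE ≈ 0.0857

x̄_st = Σ W_h x̄_h = (680·4.1 + 340·2.8 + 100·6.8 + 700·3.1)/1820 = 3.62088
V̂(x̄_st) = Σ W_h² (1 − n_h/N_h) s_h²/n_h, with W_h = N_h/N and N = 1820:
  stratum A: (680/1820)²·(1 − 29/680)·1.1²/29 = 0.00557615
  stratum B: (340/1820)²·(1 − 36/340)·0.6²/36 = 0.00031204
  stratum C: (100/1820)²·(1 − 23/100)·1.8²/23 = 0.000327465
  stratum D: (700/1820)²·(1 − 92/700)·0.9²/92 = 0.00113124
V̂(x̄_st) = 0.0073469
SE(x̄_st) = √0.0073469 = 0.0857141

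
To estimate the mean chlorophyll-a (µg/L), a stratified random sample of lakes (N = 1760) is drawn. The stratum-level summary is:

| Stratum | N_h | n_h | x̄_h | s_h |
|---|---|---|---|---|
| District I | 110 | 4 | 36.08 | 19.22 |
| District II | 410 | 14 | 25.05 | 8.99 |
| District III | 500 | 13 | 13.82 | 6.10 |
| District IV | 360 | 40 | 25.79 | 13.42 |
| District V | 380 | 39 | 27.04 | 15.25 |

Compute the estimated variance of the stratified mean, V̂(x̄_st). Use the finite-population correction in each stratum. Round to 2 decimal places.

V̂(x̄_st) = Σ W_h² (1 − n_h/N_h) s_h²/n_h, with W_h = N_h/N and N = 1760:
  stratum District I: (110/1760)²·(1 − 4/110)·19.22²/4 = 0.347632
  stratum District II: (410/1760)²·(1 − 14/410)·8.99²/14 = 0.302583
  stratum District III: (500/1760)²·(1 − 13/500)·6.10²/13 = 0.225004
  stratum District IV: (360/1760)²·(1 − 40/360)·13.42²/40 = 0.167445
  stratum District V: (380/1760)²·(1 − 39/380)·15.25²/39 = 0.249452
V̂(x̄_st) = 1.29212

V̂(x̄_st) ≈ 1.29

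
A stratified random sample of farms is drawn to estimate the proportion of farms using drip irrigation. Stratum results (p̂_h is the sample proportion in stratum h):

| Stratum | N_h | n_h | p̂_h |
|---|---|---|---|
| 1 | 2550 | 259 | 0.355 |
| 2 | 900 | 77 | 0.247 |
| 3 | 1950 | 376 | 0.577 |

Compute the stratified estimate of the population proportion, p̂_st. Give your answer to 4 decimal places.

N = 5400; stratum weights W_h = N_h/N.
p̂_st = Σ W_h p̂_h = (2550·0.355 + 900·0.247 + 1950·0.577)/5400 = 0.41717

p̂_st ≈ 0.4172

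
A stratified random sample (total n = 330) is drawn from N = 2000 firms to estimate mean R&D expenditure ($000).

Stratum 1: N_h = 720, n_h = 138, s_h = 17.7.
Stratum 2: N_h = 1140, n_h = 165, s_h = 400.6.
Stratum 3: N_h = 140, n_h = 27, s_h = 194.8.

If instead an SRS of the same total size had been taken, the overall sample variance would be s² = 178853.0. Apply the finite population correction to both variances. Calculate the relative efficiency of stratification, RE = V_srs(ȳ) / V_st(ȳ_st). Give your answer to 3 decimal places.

RE ≈ 1.639

V̂(ȳ_st) = Σ W_h² (1 − n_h/N_h) s_h²/n_h, with W_h = N_h/N and N = 2000:
  stratum 1: (720/2000)²·(1 − 138/720)·17.7²/138 = 0.237828
  stratum 2: (1140/2000)²·(1 − 165/1140)·400.6²/165 = 270.264
  stratum 3: (140/2000)²·(1 − 27/140)·194.8²/27 = 5.55854
V_st = 276.06
V_srs = (1 − 330/2000)·178853.0/330 = 452.552
Relative efficiency = V_srs / V_st = 452.552/276.06 = 1.6393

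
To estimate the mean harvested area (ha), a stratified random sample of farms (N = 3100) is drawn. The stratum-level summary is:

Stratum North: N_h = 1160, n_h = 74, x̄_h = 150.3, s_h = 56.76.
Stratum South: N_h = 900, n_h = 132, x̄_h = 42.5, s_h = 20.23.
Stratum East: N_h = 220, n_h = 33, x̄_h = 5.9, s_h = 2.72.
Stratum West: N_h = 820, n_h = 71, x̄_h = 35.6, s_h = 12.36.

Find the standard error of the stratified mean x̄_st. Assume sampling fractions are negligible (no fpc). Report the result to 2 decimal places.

SE(x̄_st) ≈ 2.55

V̂(x̄_st) = Σ W_h² s_h²/n_h, with W_h = N_h/N and N = 3100:
  stratum North: (1160/3100)²·56.76²/74 = 6.09601
  stratum South: (900/3100)²·20.23²/132 = 0.261324
  stratum East: (220/3100)²·2.72²/33 = 0.00112913
  stratum West: (820/3100)²·12.36²/71 = 0.150551
V̂(x̄_st) = 6.50901
SE(x̄_st) = √6.50901 = 2.55128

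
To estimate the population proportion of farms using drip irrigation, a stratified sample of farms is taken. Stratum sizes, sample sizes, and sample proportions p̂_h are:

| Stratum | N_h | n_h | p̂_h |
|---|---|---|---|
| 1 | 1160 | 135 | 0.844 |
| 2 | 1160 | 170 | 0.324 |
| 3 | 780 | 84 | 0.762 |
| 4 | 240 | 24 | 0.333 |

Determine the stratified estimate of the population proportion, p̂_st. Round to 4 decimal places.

p̂_st ≈ 0.6075

N = 3340; stratum weights W_h = N_h/N.
p̂_st = Σ W_h p̂_h = (1160·0.844 + 1160·0.324 + 780·0.762 + 240·0.333)/3340 = 0.60753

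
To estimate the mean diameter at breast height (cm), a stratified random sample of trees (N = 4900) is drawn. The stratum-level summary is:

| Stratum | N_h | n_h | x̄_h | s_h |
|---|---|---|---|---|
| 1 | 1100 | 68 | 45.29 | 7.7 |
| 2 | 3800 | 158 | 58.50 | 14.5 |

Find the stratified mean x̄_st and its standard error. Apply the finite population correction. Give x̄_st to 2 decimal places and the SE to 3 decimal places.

x̄_st = Σ W_h x̄_h = (1100·45.29 + 3800·58.50)/4900 = 55.53449
V̂(x̄_st) = Σ W_h² (1 − n_h/N_h) s_h²/n_h, with W_h = N_h/N and N = 4900:
  stratum 1: (1100/4900)²·(1 − 68/1100)·7.7²/68 = 0.0412242
  stratum 2: (3800/4900)²·(1 − 158/3800)·14.5²/158 = 0.767026
V̂(x̄_st) = 0.808251
SE(x̄_st) = √0.808251 = 0.899028

x̄_st ≈ 55.53, SE ≈ 0.899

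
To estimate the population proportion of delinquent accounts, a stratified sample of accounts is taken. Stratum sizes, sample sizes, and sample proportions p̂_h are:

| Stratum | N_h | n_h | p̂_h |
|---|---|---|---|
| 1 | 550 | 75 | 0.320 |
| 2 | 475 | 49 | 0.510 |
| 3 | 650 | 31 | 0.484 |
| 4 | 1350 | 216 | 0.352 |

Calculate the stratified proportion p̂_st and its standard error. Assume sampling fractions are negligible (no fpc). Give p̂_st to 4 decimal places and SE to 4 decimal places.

N = 3025; stratum weights W_h = N_h/N.
p̂_st = Σ W_h p̂_h = (550·0.320 + 475·0.510 + 650·0.484 + 1350·0.352)/3025 = 0.39936
V̂(p̂_st) = Σ W_h² p̂_h(1−p̂_h)/(n_h−1):
  stratum 1: (550/3025)²·0.320·0.680/74 = 9.7208e-05
  stratum 2: (475/3025)²·0.510·0.490/48 = 0.000128369
  stratum 3: (650/3025)²·0.484·0.516/30 = 0.00038437
  stratum 4: (1350/3025)²·0.352·0.648/215 = 0.000211298
V̂(p̂_st) = 0.000821246; SE = √V̂ = 0.0286574

p̂_st ≈ 0.3994, SE ≈ 0.0287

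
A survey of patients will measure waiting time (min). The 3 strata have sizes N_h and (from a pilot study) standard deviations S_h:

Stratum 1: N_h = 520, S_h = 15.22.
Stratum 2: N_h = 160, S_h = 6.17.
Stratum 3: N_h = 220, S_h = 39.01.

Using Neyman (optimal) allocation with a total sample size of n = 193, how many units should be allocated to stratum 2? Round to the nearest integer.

11

Neyman allocation: n_h = n · N_h S_h / Σ N_i S_i, with n = 193.
  stratum 1: N_h·S_h = 520·15.22 = 7914.40
  stratum 2: N_h·S_h = 160·6.17 = 987.20
  stratum 3: N_h·S_h = 220·39.01 = 8582.20
Σ N_h S_h = 17483.80
n for stratum 2 = 193·987.20/17483.80 = 10.897 → 11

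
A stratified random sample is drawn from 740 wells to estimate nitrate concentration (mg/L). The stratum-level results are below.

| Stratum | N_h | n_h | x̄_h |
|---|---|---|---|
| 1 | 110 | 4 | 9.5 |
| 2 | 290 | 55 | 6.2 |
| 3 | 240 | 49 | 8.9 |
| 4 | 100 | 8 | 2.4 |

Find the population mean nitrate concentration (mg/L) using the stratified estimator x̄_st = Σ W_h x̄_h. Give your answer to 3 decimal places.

N = Σ N_h = 740. Stratum weights W_h = N_h/N.
x̄_st = (110·9.5 + 290·6.2 + 240·8.9 + 100·2.4) / 740 = 7.05270

x̄_st ≈ 7.053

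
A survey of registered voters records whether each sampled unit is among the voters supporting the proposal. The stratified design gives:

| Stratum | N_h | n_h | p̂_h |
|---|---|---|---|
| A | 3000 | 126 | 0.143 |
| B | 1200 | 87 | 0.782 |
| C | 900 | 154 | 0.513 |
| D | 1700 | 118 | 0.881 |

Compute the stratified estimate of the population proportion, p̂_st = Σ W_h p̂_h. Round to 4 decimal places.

N = 6800; stratum weights W_h = N_h/N.
p̂_st = Σ W_h p̂_h = (3000·0.143 + 1200·0.782 + 900·0.513 + 1700·0.881)/6800 = 0.48924

p̂_st ≈ 0.4892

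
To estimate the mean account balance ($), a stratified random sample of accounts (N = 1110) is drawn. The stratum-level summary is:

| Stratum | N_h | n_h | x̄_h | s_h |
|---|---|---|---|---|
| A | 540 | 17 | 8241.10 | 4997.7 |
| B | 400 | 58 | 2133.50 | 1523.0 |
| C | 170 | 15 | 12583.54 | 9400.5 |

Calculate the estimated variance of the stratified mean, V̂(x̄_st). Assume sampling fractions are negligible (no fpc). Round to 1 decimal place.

V̂(x̄_st) = Σ W_h² s_h²/n_h, with W_h = N_h/N and N = 1110:
  stratum A: (540/1110)²·4997.7²/17 = 347723
  stratum B: (400/1110)²·1523.0²/58 = 5193.33
  stratum C: (170/1110)²·9400.5²/15 = 138186
V̂(x̄_st) = 491102

V̂(x̄_st) ≈ 491101.5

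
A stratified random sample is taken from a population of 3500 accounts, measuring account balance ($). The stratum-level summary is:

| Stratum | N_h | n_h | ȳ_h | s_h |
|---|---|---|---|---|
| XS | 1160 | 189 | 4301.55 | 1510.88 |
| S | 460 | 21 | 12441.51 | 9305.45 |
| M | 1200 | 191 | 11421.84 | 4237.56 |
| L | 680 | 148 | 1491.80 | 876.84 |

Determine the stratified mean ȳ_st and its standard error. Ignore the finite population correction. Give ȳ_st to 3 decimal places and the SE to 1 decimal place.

ȳ_st = Σ W_h ȳ_h = (1160·4301.55 + 460·12441.51 + 1200·11421.84 + 680·1491.80)/3500 = 7266.72131
V̂(ȳ_st) = Σ W_h² s_h²/n_h, with W_h = N_h/N and N = 3500:
  stratum XS: (1160/3500)²·1510.88²/189 = 1326.72
  stratum S: (460/3500)²·9305.45²/21 = 71225.4
  stratum M: (1200/3500)²·4237.56²/191 = 11051.6
  stratum L: (680/3500)²·876.84²/148 = 196.092
V̂(ȳ_st) = 83799.8
SE(ȳ_st) = √83799.8 = 289.482

ȳ_st ≈ 7266.721, SE ≈ 289.5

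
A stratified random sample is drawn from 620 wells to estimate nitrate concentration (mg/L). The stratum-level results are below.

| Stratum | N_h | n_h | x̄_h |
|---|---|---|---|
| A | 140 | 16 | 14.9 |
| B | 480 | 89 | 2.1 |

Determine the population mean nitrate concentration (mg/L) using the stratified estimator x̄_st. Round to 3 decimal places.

N = Σ N_h = 620. Stratum weights W_h = N_h/N.
x̄_st = (140·14.9 + 480·2.1) / 620 = 4.99032

x̄_st ≈ 4.990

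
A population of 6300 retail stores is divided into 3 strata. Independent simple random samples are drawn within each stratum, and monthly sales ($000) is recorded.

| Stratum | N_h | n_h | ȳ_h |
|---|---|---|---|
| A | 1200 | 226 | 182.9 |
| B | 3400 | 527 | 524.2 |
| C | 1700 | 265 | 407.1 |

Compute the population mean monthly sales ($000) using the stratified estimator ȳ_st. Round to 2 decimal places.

N = Σ N_h = 6300. Stratum weights W_h = N_h/N.
ȳ_st = (1200·182.9 + 3400·524.2 + 1700·407.1) / 6300 = 427.5921

ȳ_st ≈ 427.59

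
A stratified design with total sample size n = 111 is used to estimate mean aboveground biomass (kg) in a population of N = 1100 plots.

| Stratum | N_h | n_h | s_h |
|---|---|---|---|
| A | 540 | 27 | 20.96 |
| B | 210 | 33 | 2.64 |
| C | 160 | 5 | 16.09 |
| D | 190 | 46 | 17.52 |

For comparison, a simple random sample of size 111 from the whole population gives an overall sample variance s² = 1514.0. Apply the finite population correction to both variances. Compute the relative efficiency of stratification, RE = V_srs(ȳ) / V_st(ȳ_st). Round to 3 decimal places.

V̂(ȳ_st) = Σ W_h² (1 − n_h/N_h) s_h²/n_h, with W_h = N_h/N and N = 1100:
  stratum A: (540/1100)²·(1 − 27/540)·20.96²/27 = 3.72516
  stratum B: (210/1100)²·(1 − 33/210)·2.64²/33 = 0.00648785
  stratum C: (160/1100)²·(1 − 5/160)·16.09²/5 = 1.06123
  stratum D: (190/1100)²·(1 − 46/190)·17.52²/46 = 0.150883
V_st = 4.94376
V_srs = (1 − 111/1100)·1514.0/111 = 12.2633
Relative efficiency = V_srs / V_st = 12.2633/4.94376 = 2.4806

RE ≈ 2.481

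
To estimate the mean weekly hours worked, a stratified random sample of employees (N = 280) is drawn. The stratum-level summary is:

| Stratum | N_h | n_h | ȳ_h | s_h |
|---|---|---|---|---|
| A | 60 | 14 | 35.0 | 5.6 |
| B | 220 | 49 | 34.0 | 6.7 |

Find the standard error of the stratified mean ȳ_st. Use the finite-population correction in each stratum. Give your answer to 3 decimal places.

V̂(ȳ_st) = Σ W_h² (1 − n_h/N_h) s_h²/n_h, with W_h = N_h/N and N = 280:
  stratum A: (60/280)²·(1 − 14/60)·5.6²/14 = 0.0788571
  stratum B: (220/280)²·(1 − 49/220)·6.7²/49 = 0.439599
V̂(ȳ_st) = 0.518456
SE(ȳ_st) = √0.518456 = 0.720039

SE(ȳ_st) ≈ 0.720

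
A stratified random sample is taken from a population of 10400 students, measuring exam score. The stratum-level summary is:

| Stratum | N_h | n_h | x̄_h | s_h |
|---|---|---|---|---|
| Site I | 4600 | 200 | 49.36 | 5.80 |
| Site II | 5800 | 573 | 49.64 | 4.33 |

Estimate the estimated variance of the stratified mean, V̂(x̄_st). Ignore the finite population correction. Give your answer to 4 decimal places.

V̂(x̄_st) = Σ W_h² s_h²/n_h, with W_h = N_h/N and N = 10400:
  stratum Site I: (4600/10400)²·5.80²/200 = 0.032906
  stratum Site II: (5800/10400)²·4.33²/573 = 0.0101768
V̂(x̄_st) = 0.0430828

V̂(x̄_st) ≈ 0.0431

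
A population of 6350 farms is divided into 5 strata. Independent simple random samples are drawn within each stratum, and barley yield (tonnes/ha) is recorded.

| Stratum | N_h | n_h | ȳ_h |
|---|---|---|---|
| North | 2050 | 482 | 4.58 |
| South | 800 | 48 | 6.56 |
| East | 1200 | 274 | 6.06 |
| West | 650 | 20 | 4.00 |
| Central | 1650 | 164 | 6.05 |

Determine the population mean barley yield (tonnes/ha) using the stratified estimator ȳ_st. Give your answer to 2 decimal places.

N = Σ N_h = 6350. Stratum weights W_h = N_h/N.
ȳ_st = (2050·4.58 + 800·6.56 + 1200·6.06 + 650·4.00 + 1650·6.05) / 6350 = 5.4317

ȳ_st ≈ 5.43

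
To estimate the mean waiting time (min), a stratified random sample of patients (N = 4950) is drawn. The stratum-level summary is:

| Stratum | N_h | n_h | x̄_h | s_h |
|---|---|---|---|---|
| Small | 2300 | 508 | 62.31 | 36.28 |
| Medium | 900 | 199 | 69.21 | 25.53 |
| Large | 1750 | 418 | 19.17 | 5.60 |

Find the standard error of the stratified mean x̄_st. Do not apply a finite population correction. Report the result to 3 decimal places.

V̂(x̄_st) = Σ W_h² s_h²/n_h, with W_h = N_h/N and N = 4950:
  stratum Small: (2300/4950)²·36.28²/508 = 0.559392
  stratum Medium: (900/4950)²·25.53²/199 = 0.108274
  stratum Large: (1750/4950)²·5.60²/418 = 0.00937703
V̂(x̄_st) = 0.677043
SE(x̄_st) = √0.677043 = 0.822826

SE(x̄_st) ≈ 0.823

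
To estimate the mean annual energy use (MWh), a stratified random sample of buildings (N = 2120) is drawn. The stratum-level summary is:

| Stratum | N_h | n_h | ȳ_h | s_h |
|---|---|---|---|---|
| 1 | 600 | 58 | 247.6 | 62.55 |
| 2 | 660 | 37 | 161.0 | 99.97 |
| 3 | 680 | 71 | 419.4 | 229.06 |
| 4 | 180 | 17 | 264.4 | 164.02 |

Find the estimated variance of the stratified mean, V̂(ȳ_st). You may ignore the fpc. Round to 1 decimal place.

V̂(ȳ_st) ≈ 119.0

V̂(ȳ_st) = Σ W_h² s_h²/n_h, with W_h = N_h/N and N = 2120:
  stratum 1: (600/2120)²·62.55²/58 = 5.40328
  stratum 2: (660/2120)²·99.97²/37 = 26.179
  stratum 3: (680/2120)²·229.06²/71 = 76.0302
  stratum 4: (180/2120)²·164.02²/17 = 11.4082
V̂(ȳ_st) = 119.021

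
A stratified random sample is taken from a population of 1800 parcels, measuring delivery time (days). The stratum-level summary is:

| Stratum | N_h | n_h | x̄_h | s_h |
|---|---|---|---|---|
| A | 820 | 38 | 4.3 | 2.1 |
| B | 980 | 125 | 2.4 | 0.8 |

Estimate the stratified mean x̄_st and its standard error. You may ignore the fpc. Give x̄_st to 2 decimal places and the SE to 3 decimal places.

x̄_st ≈ 3.27, SE ≈ 0.160

x̄_st = Σ W_h x̄_h = (820·4.3 + 980·2.4)/1800 = 3.26556
V̂(x̄_st) = Σ W_h² s_h²/n_h, with W_h = N_h/N and N = 1800:
  stratum A: (820/1800)²·2.1²/38 = 0.0240845
  stratum B: (980/1800)²·0.8²/125 = 0.00151767
V̂(x̄_st) = 0.0256022
SE(x̄_st) = √0.0256022 = 0.160007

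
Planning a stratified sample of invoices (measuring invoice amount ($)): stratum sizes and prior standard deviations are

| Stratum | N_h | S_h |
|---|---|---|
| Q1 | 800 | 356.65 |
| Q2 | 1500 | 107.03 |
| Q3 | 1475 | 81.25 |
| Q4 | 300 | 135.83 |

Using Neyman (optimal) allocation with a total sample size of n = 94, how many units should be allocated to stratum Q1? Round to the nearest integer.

Neyman allocation: n_h = n · N_h S_h / Σ N_i S_i, with n = 94.
  stratum Q1: N_h·S_h = 800·356.65 = 285320.00
  stratum Q2: N_h·S_h = 1500·107.03 = 160545.00
  stratum Q3: N_h·S_h = 1475·81.25 = 119843.75
  stratum Q4: N_h·S_h = 300·135.83 = 40749.00
Σ N_h S_h = 606457.75
n for stratum Q1 = 94·285320.00/606457.75 = 44.224 → 44

44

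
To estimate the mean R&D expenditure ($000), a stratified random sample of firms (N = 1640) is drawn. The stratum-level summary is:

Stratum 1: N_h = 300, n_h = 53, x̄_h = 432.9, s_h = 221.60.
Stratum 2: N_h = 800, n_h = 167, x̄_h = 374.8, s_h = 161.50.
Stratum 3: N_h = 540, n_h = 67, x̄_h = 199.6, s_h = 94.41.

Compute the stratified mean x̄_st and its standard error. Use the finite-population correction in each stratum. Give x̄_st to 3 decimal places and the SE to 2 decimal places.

x̄_st = Σ W_h x̄_h = (300·432.9 + 800·374.8 + 540·199.6)/1640 = 327.74024
V̂(x̄_st) = Σ W_h² (1 − n_h/N_h) s_h²/n_h, with W_h = N_h/N and N = 1640:
  stratum 1: (300/1640)²·(1 − 53/300)·221.60²/53 = 25.5267
  stratum 2: (800/1640)²·(1 − 167/800)·161.50²/167 = 29.4059
  stratum 3: (540/1640)²·(1 − 67/540)·94.41²/67 = 12.6336
V̂(x̄_st) = 67.5662
SE(x̄_st) = √67.5662 = 8.21987

x̄_st ≈ 327.740, SE ≈ 8.22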